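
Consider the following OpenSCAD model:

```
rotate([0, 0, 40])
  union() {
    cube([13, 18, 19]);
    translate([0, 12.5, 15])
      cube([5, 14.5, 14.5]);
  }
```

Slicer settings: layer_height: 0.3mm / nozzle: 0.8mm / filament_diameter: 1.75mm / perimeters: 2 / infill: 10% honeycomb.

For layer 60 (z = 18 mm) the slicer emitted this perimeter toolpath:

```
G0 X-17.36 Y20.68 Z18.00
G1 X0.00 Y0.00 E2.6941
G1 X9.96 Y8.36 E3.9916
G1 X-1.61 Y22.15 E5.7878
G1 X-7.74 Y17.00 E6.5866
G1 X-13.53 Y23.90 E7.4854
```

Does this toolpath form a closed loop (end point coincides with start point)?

Start point (G0): (-17.36, 20.68). End point (last G1): the path does not return to the start — open.

no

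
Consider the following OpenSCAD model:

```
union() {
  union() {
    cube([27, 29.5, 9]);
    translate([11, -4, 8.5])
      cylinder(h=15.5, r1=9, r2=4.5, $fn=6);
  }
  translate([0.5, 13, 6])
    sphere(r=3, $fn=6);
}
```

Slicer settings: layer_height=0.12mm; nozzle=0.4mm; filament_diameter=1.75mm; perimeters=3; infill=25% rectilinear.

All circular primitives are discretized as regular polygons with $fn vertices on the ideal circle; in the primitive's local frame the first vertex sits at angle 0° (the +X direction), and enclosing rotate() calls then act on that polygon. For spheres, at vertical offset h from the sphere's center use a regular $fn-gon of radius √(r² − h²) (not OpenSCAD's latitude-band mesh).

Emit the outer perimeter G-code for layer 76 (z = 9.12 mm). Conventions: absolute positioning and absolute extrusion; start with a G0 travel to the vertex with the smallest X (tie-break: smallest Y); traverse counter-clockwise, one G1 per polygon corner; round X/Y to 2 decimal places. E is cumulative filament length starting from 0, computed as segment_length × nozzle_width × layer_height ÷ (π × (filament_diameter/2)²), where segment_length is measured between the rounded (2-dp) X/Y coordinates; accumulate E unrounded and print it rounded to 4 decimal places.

G0 X2.18 Y-4.00 Z9.12
G1 X6.59 Y-11.64 E0.1760
G1 X15.41 Y-11.64 E0.3521
G1 X19.82 Y-4.00 E0.5281
G1 X15.41 Y3.64 E0.7041
G1 X6.59 Y3.64 E0.8801
G1 X2.18 Y-4.00 E1.0562

At z = 9.12 mm: the cube is absent (z outside [0, 9]); the cone at (11, -4) contributes a regular 6-gon of circumradius 8.820 (interpolated between r1=9 and r2=4.5 at t=0.040); Combining (union): only the cone at (11, -4) is present, so the union is just that shape — 1 connected region; the sphere at (0.5, 13) is absent (|z−center|=3.120 > r=3); Combining (union): only that combined region is present, so the union is just that shape — 1 connected region. The outline is a single polygon with 6 vertices. Extrusion per mm of travel: 0.4 × 0.12 / (π × 0.875²) = 0.019956. Accumulating E over each segment gives final E = 1.0562.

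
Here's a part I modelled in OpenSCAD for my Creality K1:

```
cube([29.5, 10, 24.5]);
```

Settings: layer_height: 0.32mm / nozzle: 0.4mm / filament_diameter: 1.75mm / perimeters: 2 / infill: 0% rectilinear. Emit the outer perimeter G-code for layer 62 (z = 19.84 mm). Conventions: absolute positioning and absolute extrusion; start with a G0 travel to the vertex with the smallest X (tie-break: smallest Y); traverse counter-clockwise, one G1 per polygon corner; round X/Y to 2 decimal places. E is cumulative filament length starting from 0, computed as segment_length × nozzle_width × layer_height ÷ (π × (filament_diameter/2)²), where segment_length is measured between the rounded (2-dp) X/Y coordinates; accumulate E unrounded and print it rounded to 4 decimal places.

G0 X0.00 Y0.00 Z19.84
G1 X29.50 Y0.00 E1.5699
G1 X29.50 Y10.00 E2.1020
G1 X0.00 Y10.00 E3.6719
G1 X0.00 Y0.00 E4.2041

At z = 19.84 mm: the 29.5×10 cube contributes its full rectangle. The outline is a single polygon with 4 vertices. Extrusion per mm of travel: 0.4 × 0.32 / (π × 0.875²) = 0.053216. Accumulating E over each segment gives final E = 4.2041.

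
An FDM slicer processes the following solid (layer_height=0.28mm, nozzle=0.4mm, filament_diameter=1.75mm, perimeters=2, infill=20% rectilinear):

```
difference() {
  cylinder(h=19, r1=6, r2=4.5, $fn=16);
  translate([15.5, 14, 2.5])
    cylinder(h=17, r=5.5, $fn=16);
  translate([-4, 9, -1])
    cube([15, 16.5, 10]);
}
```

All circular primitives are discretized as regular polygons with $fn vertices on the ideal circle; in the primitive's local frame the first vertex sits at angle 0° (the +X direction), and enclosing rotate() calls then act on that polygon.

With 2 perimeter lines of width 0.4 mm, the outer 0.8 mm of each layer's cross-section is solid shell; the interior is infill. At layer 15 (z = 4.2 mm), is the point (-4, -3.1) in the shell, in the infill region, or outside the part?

At z = 4.2 mm: the cone contributes a regular 16-gon of circumradius 5.668 (interpolated between r1=6 and r2=4.5 at t=0.221); the r=5.5 cylinder at (15.5, 14) gives a regular 16-gon of circumradius 5.5 (constant along its height); the cube at (-4, 9) is present — its section is the full 15×16.5 rectangle; Taking the first minus the rest: starting from the cone, the r=5.5 cylinder at (15.5, 14) misses the remaining region (no effect); the 15×16.5 cube at (-4, 9) misses the remaining region (no effect) — 1 connected region. Overall, the cross-section is a single solid region. The nearest boundary edge runs (-4.01, -4.01)→(-5.24, -2.17); distance from the point to it = 0.51 mm. The point is inside the cross-section, 0.51 mm from the nearest boundary — within the 0.8 mm shell band (2 × 0.4).

shell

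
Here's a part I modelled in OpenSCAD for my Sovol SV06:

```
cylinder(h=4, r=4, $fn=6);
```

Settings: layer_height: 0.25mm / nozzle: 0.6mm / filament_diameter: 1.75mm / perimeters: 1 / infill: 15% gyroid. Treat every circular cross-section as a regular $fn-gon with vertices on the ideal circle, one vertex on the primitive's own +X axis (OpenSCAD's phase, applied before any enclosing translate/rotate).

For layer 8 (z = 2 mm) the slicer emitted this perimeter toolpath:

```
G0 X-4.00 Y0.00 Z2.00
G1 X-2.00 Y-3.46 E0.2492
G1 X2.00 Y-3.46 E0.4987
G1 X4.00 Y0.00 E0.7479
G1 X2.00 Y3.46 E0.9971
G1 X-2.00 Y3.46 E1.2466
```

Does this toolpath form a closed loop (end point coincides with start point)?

no

Start point (G0): (-4.00, 0.00). End point (last G1): the path does not return to the start — open.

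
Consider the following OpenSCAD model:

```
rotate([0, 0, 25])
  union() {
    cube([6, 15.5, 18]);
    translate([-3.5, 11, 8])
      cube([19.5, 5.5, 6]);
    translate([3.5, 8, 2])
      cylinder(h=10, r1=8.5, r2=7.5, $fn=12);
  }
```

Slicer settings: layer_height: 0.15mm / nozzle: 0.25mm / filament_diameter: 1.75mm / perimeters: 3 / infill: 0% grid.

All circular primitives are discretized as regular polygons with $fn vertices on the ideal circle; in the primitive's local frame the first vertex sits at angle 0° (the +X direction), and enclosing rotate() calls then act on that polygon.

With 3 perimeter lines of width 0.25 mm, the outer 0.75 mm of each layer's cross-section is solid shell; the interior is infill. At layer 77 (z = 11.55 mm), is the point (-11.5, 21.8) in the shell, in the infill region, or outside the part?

At z = 11.55 mm: the cube (footprint 6×15.5) is included at this height; the 19.5×5.5 cube at (-3.5, 11) contributes its full rectangle; the cone at (3.5, 8) (r1=8.5→r2=7.5) has section circumradius 7.545 here — a regular 12-gon; Combining (union): the regions partially overlap (shared area 130.32 mm²), so overlapping operands fuse into one piece — 1 connected region; (whole slice rotated 25° about Z — lengths, areas and connectivity unchanged). Overall, the cross-section is a single solid region. Undo the 25° rotation: the query point maps to (-1.209, 24.618) in the un-rotated model frame. The nearest boundary edge runs (-3.50, 16.50)→(16.00, 16.50); distance from the point to it = 8.12 mm. The point is not inside any of the regions above, so it lies outside the cross-section (8.12 mm from the nearest boundary).

outside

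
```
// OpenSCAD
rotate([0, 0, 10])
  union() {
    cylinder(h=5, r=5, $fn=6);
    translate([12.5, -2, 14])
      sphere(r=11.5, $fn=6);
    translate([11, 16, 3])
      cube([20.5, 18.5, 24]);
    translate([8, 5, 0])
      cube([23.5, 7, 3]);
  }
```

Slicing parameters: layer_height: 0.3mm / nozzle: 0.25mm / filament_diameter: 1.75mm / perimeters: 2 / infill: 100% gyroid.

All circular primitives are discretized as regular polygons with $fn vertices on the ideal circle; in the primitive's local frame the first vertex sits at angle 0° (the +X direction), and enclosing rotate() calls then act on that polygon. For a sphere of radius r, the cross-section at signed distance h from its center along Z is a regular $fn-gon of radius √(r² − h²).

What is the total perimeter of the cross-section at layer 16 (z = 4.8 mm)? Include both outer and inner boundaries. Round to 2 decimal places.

149.40 mm

At z = 4.8 mm: the cylinder: section is a regular 6-gon, circumradius r=5 (perimeter = 2·6·5.000·sin(180°/6) = 30.00 mm); the r=11.5 sphere at (12.5, -2) contributes a regular 6-gon of circumradius √(11.5²−9.2²) = 6.900 (perimeter = 2·6·6.900·sin(180°/6) = 41.40 mm); the 20.5×18.5 cube at (11, 16) contributes its full rectangle (perimeter 78.00 mm); the cube at (8, 5) is absent (z outside [0, 3]); Taking the union: the 3 present regions are separate (no shared area or edge), so areas and boundary lengths simply add and each stays a separate island — boundary = 149.40 mm; (whole slice rotated 10° about Z — lengths, areas and connectivity unchanged). Overall, the cross-section has 3 separate islands. Total boundary length (outer) = 149.40 mm.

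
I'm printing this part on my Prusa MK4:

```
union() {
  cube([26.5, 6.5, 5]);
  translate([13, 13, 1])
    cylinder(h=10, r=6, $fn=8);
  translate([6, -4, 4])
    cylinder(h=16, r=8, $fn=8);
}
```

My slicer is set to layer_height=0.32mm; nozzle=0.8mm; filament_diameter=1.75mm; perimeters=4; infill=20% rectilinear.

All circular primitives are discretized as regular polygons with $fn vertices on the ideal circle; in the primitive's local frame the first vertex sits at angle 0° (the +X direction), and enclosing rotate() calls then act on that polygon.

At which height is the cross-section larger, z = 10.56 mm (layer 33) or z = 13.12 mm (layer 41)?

layer 33 (z = 10.56 mm)

Layer 33 (z = 10.56): the cube is absent (z outside [0, 5]); the cylinder at (13, 13): section is a regular 8-gon, circumradius r=6 (area = (8/2)·6.000²·sin(360°/8) = 101.82 mm²); the r=8 cylinder at (6, -4) contributes a regular 8-gon of circumradius 8 (area = (8/2)·8.000²·sin(360°/8) = 181.02 mm²); Merging all regions: the 2 present regions are separate (no shared area or edge), so areas and boundary lengths simply add and each stays a separate island — area = 282.84 mm². So its area = 282.84 mm². Layer 41 (z = 13.12): the cube does not reach this height (z outside [0, 5]); the cylinder at (13, 13) is not intersected at this z (z outside [1, 11]); the cylinder at (6, -4): section is a regular 8-gon, circumradius r=8 (area = (8/2)·8.000²·sin(360°/8) = 181.02 mm²); Taking the union: only the r=8 cylinder at (6, -4) is present, so the union is just that shape — area = 181.02 mm². So its area = 181.02 mm². Layer 33 is larger (282.84 vs 181.02 mm²).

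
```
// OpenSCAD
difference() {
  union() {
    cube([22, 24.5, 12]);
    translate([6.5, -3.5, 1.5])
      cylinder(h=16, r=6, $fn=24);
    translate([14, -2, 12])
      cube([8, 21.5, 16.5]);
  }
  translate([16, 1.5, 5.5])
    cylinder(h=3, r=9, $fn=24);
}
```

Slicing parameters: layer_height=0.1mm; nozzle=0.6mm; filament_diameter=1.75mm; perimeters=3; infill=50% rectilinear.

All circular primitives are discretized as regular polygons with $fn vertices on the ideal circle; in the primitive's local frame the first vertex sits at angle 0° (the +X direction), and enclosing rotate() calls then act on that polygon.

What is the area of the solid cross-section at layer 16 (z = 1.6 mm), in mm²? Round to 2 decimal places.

At z = 1.6 mm: the cube (footprint 22×24.5) is included at this height (area 539.00 mm²); the cylinder at (6.5, -3.5): section is a regular 24-gon, circumradius r=6 (area = (24/2)·6.000²·sin(360°/24) = 111.81 mm²); the cube at (14, -2) does not reach this height (z outside [12, 28.5]); Taking the union: the regions partially overlap — summed areas 650.81 mm² minus the doubly-counted overlap 16.68 mm² gives 634.13 mm² — area = 634.13 mm²; the cylinder at (16, 1.5) is absent (z outside [5.5, 8.5]); Taking the first minus the rest: none of the subtracted shapes is present at this height, so the result so far is unchanged — area = 634.13 mm². Overall, the cross-section is a single solid region. Net area = 634.13 mm².

634.13 mm²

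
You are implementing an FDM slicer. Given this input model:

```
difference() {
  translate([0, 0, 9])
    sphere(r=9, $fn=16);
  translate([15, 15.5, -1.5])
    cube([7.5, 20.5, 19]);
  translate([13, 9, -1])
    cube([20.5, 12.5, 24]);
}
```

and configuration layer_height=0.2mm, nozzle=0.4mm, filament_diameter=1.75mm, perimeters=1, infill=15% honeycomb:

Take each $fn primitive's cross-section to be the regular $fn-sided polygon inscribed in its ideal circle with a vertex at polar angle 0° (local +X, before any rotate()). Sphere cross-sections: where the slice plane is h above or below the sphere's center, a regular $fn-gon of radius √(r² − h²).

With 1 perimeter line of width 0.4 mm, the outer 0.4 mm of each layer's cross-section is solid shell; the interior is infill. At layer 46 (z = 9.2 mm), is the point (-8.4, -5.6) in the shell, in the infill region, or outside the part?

At z = 9.2 mm: the r=9 sphere slices to a regular 16-gon of circumradius 8.998 (√(r²−h²) with h=0.2 from center); the cube at (15, 15.5) is present — its section is the full 7.5×20.5 rectangle; the 20.5×12.5 cube at (13, 9) contributes its full rectangle; Subtracting the remaining from the first: starting from the r=9 sphere, the 7.5×20.5 cube at (15, 15.5) misses the remaining region (no effect); the 20.5×12.5 cube at (13, 9) misses the remaining region (no effect) — 1 connected region. Overall, the cross-section is a single solid region. The nearest boundary edge runs (-6.36, -6.36)→(-8.31, -3.44); distance from the point to it = 1.27 mm. The point is not inside any of the regions above, so it lies outside the cross-section (1.27 mm from the nearest boundary).

outside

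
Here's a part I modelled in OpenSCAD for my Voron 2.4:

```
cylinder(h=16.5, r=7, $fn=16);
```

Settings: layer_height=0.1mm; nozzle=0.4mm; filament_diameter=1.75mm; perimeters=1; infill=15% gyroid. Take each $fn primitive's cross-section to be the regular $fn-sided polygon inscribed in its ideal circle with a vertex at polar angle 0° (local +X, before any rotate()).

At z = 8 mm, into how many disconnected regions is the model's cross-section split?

1

At z = 8 mm: the cylinder: section is a regular 16-gon, circumradius r=7. The result has 1 disconnected region.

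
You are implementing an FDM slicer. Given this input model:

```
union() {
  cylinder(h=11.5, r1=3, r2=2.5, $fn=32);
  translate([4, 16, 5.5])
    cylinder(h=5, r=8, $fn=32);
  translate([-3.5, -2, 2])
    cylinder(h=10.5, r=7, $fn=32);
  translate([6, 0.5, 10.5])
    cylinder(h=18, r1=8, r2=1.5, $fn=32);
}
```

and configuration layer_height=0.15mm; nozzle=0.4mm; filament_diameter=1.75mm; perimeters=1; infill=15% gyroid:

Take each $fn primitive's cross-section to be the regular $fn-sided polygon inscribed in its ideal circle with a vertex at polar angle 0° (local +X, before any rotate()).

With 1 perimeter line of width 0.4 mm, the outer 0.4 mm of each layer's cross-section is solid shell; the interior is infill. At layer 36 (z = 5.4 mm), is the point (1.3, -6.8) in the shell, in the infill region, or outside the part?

At z = 5.4 mm: the cone (r1=3→r2=2.5) has section circumradius 2.765 here — a regular 32-gon; the cylinder at (4, 16) is not intersected at this z (z outside [5.5, 10.5]); the r=7 cylinder at (-3.5, -2) contributes a regular 32-gon of circumradius 7; the cone at (6, 0.5) does not reach this height (z outside [10.5, 28.5]); Taking the union: the cone lies entirely inside the r=7 cylinder at (-3.5, -2), so the union is just the r=7 cylinder at (-3.5, -2) — 1 connected region. Overall, the cross-section is a single solid region. The nearest boundary edge runs (2.32, -5.89)→(1.45, -6.95); distance from the point to it = 0.21 mm. The point is inside the cross-section, 0.21 mm from the nearest boundary — within the 0.4 mm shell band (1 × 0.4).

shell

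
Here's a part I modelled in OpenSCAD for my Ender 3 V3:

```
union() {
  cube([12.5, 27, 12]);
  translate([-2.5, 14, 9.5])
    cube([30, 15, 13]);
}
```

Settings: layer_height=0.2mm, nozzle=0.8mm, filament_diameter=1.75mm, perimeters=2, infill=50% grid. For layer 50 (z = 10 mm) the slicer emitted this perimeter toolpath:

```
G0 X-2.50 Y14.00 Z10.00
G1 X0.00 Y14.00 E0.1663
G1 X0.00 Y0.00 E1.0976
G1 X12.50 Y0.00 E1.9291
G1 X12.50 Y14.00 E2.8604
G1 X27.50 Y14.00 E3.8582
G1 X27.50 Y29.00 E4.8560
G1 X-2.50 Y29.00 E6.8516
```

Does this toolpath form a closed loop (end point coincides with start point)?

no

Start point (G0): (-2.50, 14.00). End point (last G1): the path does not return to the start — open.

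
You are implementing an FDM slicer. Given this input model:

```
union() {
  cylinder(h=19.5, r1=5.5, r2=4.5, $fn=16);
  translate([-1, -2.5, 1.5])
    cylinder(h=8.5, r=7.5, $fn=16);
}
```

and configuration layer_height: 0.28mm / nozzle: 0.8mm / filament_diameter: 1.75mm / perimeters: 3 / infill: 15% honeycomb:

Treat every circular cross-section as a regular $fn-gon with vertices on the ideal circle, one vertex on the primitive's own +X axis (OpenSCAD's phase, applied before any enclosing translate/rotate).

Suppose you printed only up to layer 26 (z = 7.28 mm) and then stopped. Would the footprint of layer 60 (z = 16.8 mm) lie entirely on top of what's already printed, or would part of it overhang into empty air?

entirely on top

Compare the two slices. At z = 7.28: the cone (r1=5.5→r2=4.5) has section circumradius 5.127 here — a regular 16-gon (area = (16/2)·5.127²·sin(360°/16) = 80.46 mm²); the r=7.5 cylinder at (-1, -2.5) contributes a regular 16-gon of circumradius 7.5 (area = (16/2)·7.500²·sin(360°/16) = 172.21 mm²); Combining (union): the regions partially overlap — summed areas 252.67 mm² minus the doubly-counted overlap 78.99 mm² gives 173.68 mm² — area = 173.68 mm². At z = 16.8: the cone: at t=0.862 of its height the radius interpolates to r₁+(r₂−r₁)t = 4.638, giving a regular 16-gon of that circumradius (area = (16/2)·4.638²·sin(360°/16) = 65.87 mm²); the cylinder at (-1, -2.5) does not reach this height (z outside [1.5, 10]); Merging all regions: only the cone is present, so the union is just that shape — area = 65.87 mm². Checking containment: the cross-section at z = 16.8 is a subset of the cross-section at z = 7.28.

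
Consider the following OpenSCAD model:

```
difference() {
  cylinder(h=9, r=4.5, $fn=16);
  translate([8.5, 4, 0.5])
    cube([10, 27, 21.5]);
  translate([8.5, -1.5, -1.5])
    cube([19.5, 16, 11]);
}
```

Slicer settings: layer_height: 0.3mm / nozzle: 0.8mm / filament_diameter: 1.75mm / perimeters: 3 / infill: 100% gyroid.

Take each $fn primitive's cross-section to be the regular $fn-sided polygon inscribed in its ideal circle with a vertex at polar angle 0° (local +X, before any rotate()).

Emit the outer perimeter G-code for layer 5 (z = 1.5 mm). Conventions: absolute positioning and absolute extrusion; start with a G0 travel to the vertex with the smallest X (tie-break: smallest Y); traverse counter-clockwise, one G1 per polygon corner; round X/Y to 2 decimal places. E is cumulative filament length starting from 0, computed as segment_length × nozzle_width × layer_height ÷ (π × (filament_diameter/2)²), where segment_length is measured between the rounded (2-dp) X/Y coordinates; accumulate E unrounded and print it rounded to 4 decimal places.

G0 X-4.50 Y0.00 Z1.50
G1 X-4.16 Y-1.72 E0.1749
G1 X-3.18 Y-3.18 E0.3504
G1 X-1.72 Y-4.16 E0.5259
G1 X0.00 Y-4.50 E0.7008
G1 X1.72 Y-4.16 E0.8757
G1 X3.18 Y-3.18 E1.0512
G1 X4.16 Y-1.72 E1.2266
G1 X4.50 Y0.00 E1.4016
G1 X4.16 Y1.72 E1.5765
G1 X3.18 Y3.18 E1.7520
G1 X1.72 Y4.16 E1.9274
G1 X0.00 Y4.50 E2.1024
G1 X-1.72 Y4.16 E2.2773
G1 X-3.18 Y3.18 E2.4528
G1 X-4.16 Y1.72 E2.6282
G1 X-4.50 Y0.00 E2.8032

At z = 1.5 mm: the cylinder: section is a regular 16-gon, circumradius r=4.5; the cube at (8.5, 4) (footprint 10×27) is included at this height; the 19.5×16 cube at (8.5, -1.5) contributes its full rectangle; Taking the first minus the rest: starting from the r=4.5 cylinder, the 10×27 cube at (8.5, 4) misses the remaining region (no effect); the 19.5×16 cube at (8.5, -1.5) misses the remaining region (no effect) — 1 connected region. The outline is a single polygon with 16 vertices. Extrusion per mm of travel: 0.8 × 0.3 / (π × 0.875²) = 0.099780. Accumulating E over each segment gives final E = 2.8032.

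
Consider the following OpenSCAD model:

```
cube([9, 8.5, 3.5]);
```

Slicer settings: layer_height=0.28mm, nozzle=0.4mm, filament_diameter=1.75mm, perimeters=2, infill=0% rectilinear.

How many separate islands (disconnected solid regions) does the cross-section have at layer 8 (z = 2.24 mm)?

1

At z = 2.24 mm: the 9×8.5 cube contributes its full rectangle. Overall, the cross-section is a single solid region. Island count = 1.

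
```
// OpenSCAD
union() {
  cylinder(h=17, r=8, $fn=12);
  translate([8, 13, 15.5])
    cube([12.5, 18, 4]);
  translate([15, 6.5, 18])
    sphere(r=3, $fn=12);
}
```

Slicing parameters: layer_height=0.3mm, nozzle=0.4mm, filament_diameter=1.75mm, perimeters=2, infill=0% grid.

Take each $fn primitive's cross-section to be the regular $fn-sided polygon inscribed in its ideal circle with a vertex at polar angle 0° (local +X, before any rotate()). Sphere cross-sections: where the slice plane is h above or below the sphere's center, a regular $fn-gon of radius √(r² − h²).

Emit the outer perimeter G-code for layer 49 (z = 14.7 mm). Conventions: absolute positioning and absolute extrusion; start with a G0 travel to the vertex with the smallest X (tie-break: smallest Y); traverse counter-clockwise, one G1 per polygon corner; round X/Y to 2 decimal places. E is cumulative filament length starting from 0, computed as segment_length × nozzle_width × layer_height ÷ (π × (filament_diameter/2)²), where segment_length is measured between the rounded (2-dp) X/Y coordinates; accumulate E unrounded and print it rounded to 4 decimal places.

G0 X-8.00 Y0.00 Z14.70
G1 X-6.93 Y-4.00 E0.2066
G1 X-4.00 Y-6.93 E0.4133
G1 X0.00 Y-8.00 E0.6199
G1 X4.00 Y-6.93 E0.8265
G1 X6.93 Y-4.00 E1.0332
G1 X8.00 Y0.00 E1.2398
G1 X6.93 Y4.00 E1.4463
G1 X4.00 Y6.93 E1.6531
G1 X0.00 Y8.00 E1.8596
G1 X-4.00 Y6.93 E2.0662
G1 X-6.93 Y4.00 E2.2730
G1 X-8.00 Y0.00 E2.4795

At z = 14.7 mm: the r=8 cylinder contributes a regular 12-gon of circumradius 8; the cube at (8, 13) is absent (z outside [15.5, 19.5]); the sphere at (15, 6.5) is not intersected at this z (|z−center|=3.300 > r=3); Combining (union): only the r=8 cylinder is present, so the union is just that shape — 1 connected region. The outline is a single polygon with 12 vertices. Extrusion per mm of travel: 0.4 × 0.3 / (π × 0.875²) = 0.049890. Accumulating E over each segment gives final E = 2.4795.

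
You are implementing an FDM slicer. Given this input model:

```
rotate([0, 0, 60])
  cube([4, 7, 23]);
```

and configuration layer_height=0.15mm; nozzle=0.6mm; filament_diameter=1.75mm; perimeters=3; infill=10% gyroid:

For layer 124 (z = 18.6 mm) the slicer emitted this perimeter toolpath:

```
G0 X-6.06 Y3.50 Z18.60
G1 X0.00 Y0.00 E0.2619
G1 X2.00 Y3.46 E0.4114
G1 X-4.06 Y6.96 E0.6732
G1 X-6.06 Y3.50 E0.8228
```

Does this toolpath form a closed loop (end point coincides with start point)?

Start point (G0): (-6.06, 3.50). End point (last G1): the path returns to the start — closed.

yes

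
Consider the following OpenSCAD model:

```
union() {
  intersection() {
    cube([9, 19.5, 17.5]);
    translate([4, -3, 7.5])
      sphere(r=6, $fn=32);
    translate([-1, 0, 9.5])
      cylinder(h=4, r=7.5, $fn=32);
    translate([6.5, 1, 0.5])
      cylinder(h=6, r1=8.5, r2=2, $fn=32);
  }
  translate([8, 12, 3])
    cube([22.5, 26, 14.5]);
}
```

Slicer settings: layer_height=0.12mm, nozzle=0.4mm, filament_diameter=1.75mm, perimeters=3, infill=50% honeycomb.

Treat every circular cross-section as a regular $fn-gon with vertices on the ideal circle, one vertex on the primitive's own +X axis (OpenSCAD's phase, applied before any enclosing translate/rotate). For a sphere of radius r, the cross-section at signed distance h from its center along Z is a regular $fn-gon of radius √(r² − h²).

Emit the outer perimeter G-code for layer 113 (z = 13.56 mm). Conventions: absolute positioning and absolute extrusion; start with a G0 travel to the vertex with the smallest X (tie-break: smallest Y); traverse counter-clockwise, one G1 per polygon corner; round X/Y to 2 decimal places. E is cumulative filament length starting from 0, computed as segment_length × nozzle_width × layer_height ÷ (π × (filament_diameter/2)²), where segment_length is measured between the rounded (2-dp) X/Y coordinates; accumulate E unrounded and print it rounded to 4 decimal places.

At z = 13.56 mm: the 9×19.5 cube contributes its full rectangle; the sphere at (4, -3) does not reach this height (|z−center|=6.060 > r=6); the cylinder at (-1, 0) does not reach this height (z outside [9.5, 13.5]); the cone at (6.5, 1) is absent (z outside [0.5, 6.5]); Keeping only the common overlap: at least one operand is absent at this height, so nothing remains; the 22.5×26 cube at (8, 12) contributes its full rectangle; Merging all regions: only the 22.5×26 cube at (8, 12) is present, so the union is just that shape — 1 connected region. The outline is a single polygon with 4 vertices. Extrusion per mm of travel: 0.4 × 0.12 / (π × 0.875²) = 0.019956. Accumulating E over each segment gives final E = 1.9357.

G0 X8.00 Y12.00 Z13.56
G1 X30.50 Y12.00 E0.4490
G1 X30.50 Y38.00 E0.9679
G1 X8.00 Y38.00 E1.4169
G1 X8.00 Y12.00 E1.9357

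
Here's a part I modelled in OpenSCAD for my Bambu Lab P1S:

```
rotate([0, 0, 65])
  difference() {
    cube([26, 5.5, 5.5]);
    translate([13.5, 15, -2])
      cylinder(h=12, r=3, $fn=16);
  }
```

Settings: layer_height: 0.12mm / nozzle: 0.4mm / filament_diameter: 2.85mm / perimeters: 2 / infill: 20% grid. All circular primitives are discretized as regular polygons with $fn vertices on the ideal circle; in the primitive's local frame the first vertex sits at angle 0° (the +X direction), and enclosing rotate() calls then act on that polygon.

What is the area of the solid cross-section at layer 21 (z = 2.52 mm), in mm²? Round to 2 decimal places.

143.00 mm²

At z = 2.52 mm: the 26×5.5 cube contributes its full rectangle (area 143.00 mm²); the cylinder at (13.5, 15): section is a regular 16-gon, circumradius r=3 (area = (16/2)·3.000²·sin(360°/16) = 27.55 mm²); Taking the first minus the rest: starting from the 26×5.5 cube (143.00 mm²), the r=3 cylinder at (13.5, 15) misses the remaining region (no effect) — area = 143.00 mm²; (whole slice rotated 65° about Z — lengths, areas and connectivity unchanged). Overall, the cross-section is a single solid region. Net area = 143.00 mm².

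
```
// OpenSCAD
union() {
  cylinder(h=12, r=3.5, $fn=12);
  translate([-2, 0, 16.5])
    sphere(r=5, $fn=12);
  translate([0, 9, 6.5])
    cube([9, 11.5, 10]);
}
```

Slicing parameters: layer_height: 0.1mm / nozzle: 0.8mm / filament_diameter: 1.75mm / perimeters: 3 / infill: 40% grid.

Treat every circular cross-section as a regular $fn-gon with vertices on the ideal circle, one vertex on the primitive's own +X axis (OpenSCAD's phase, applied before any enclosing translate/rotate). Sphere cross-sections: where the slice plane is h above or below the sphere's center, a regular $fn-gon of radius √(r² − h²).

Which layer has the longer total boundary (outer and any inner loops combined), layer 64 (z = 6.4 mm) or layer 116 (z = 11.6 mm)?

Layer 64 (z = 6.4): the cylinder: section is a regular 12-gon, circumradius r=3.5 (perimeter = 2·12·3.500·sin(180°/12) = 21.74 mm); the sphere at (-2, 0) does not reach this height (|z−center|=10.100 > r=5); the cube at (0, 9) is absent (z outside [6.5, 16.5]); Merging all regions: only the r=3.5 cylinder is present, so the union is just that shape — boundary = 21.74 mm. So its perimeter = 21.74 mm. Layer 116 (z = 11.6): the cylinder: section is a regular 12-gon, circumradius r=3.5 (perimeter = 2·12·3.500·sin(180°/12) = 21.74 mm); the sphere at (-2, 0): section is a regular 12-gon, circumradius = √(r²−h²) = √(5²−4.9²) = 0.995 (perimeter = 2·12·0.995·sin(180°/12) = 6.18 mm); the 9×11.5 cube at (0, 9) contributes its full rectangle (perimeter 41.00 mm); Combining (union): the regions partially overlap (shared area 2.97 mm²), so the edge portions inside another operand are dropped and the merged outline is re-measured after clipping — boundary = 62.74 mm. So its perimeter = 62.74 mm. Layer 116 is larger (62.74 vs 21.74 mm).

layer 116 (z = 11.6 mm)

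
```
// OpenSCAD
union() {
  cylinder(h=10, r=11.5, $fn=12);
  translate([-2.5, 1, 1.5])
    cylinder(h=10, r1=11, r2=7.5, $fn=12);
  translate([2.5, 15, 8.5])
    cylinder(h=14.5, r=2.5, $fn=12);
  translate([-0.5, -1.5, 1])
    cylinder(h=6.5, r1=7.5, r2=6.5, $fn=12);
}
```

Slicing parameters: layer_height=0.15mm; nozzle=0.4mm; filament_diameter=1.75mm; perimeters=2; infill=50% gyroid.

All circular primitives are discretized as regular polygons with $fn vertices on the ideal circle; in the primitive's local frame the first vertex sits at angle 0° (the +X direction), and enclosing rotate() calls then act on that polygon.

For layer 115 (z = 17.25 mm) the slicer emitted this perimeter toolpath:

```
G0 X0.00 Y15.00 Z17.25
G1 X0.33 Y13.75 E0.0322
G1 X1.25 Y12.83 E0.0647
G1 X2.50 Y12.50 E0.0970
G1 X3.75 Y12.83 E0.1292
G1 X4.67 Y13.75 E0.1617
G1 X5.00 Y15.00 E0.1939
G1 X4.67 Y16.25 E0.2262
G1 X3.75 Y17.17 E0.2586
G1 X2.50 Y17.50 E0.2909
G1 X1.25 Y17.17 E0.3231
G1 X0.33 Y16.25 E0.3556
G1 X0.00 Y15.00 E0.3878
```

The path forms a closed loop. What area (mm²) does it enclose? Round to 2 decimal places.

18.79 mm²

Apply the shoelace formula to the sequence of (X, Y) vertices; enclosed area = 18.79 mm².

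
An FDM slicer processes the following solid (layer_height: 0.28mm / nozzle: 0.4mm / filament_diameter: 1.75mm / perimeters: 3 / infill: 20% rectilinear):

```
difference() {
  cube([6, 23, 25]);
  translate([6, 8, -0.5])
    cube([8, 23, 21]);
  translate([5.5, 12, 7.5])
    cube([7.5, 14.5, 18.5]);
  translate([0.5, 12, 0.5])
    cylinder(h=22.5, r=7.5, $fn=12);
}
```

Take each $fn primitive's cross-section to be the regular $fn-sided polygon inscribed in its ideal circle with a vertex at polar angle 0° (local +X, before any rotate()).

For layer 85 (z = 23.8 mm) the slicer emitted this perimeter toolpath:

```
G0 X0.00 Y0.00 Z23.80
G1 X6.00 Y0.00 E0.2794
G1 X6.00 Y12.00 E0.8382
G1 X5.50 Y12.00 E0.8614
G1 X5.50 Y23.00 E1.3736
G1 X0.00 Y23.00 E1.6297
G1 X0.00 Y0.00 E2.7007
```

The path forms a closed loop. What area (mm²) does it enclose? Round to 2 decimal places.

132.50 mm²

Apply the shoelace formula to the sequence of (X, Y) vertices; enclosed area = 132.50 mm².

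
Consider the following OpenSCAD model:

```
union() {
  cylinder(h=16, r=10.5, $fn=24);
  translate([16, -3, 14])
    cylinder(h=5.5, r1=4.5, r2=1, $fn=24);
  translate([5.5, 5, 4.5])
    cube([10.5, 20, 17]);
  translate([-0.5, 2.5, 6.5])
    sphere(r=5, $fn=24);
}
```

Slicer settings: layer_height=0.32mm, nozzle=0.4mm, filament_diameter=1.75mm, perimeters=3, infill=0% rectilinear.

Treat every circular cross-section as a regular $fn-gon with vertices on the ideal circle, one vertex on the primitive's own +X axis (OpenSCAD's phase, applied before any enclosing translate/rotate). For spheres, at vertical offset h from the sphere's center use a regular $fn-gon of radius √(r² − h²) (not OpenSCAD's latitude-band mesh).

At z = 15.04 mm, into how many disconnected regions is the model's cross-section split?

At z = 15.04 mm: the cylinder: section is a regular 24-gon, circumradius r=10.5; the cone at (16, -3): at t=0.189 of its height the radius interpolates to r₁+(r₂−r₁)t = 3.838, giving a regular 24-gon of that circumradius; the cube at (5.5, 5) is present — its section is the full 10.5×20 rectangle; the sphere at (-0.5, 2.5) does not reach this height (|z−center|=8.540 > r=5); Taking the union: the regions partially overlap (shared area 8.33 mm²), so overlapping operands fuse into one piece — 2 connected regions. The result has 2 disconnected regions.

2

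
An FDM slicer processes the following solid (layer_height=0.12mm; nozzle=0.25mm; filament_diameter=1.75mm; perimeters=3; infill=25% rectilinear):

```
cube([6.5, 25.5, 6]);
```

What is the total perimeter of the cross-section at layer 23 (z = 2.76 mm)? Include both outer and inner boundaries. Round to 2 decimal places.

At z = 2.76 mm: the cube (footprint 6.5×25.5) is included at this height (perimeter 64.00 mm). Overall, the cross-section is a single solid region. Total boundary length (outer) = 64.00 mm.

64.00 mm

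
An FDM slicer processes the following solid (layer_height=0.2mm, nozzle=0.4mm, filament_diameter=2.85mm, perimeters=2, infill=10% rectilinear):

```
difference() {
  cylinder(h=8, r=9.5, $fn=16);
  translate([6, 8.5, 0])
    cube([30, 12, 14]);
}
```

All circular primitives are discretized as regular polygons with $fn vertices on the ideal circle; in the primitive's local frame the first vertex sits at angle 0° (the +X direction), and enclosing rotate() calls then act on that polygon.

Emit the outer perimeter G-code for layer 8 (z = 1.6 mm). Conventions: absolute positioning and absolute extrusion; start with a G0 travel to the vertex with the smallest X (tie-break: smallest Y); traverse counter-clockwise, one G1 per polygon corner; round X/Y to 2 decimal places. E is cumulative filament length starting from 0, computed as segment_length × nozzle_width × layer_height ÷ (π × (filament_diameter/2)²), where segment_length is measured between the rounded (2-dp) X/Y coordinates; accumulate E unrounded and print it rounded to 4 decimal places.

At z = 1.6 mm: the cylinder: section is a regular 16-gon, circumradius r=9.5; the 30×12 cube at (6, 8.5) contributes its full rectangle; Taking the first minus the rest: starting from the r=9.5 cylinder, the 30×12 cube at (6, 8.5) misses the remaining region (no effect) — 1 connected region. The outline is a single polygon with 16 vertices. Extrusion per mm of travel: 0.4 × 0.2 / (π × 1.425²) = 0.012540. Accumulating E over each segment gives final E = 0.7440.

G0 X-9.50 Y0.00 Z1.60
G1 X-8.78 Y-3.64 E0.0465
G1 X-6.72 Y-6.72 E0.0930
G1 X-3.64 Y-8.78 E0.1395
G1 X0.00 Y-9.50 E0.1860
G1 X3.64 Y-8.78 E0.2325
G1 X6.72 Y-6.72 E0.2790
G1 X8.78 Y-3.64 E0.3255
G1 X9.50 Y0.00 E0.3720
G1 X8.78 Y3.64 E0.4185
G1 X6.72 Y6.72 E0.4650
G1 X3.64 Y8.78 E0.5115
G1 X0.00 Y9.50 E0.5580
G1 X-3.64 Y8.78 E0.6045
G1 X-6.72 Y6.72 E0.6510
G1 X-8.78 Y3.64 E0.6975
G1 X-9.50 Y0.00 E0.7440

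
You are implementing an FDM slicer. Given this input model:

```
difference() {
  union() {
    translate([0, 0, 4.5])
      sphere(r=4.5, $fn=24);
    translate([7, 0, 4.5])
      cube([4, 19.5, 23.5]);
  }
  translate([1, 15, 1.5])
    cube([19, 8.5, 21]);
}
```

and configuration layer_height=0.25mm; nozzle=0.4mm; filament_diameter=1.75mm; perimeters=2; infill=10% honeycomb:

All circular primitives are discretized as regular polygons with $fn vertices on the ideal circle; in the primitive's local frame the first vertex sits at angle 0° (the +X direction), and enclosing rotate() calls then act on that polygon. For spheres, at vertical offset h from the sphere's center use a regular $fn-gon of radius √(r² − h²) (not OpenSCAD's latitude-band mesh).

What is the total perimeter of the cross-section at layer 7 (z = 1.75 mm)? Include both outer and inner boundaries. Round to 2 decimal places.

At z = 1.75 mm: the sphere: section is a regular 24-gon, circumradius = √(r²−h²) = √(4.5²−2.75²) = 3.562 (perimeter = 2·24·3.562·sin(180°/24) = 22.32 mm); the cube at (7, 0) is absent (z outside [4.5, 28]); Combining (union): only the r=4.5 sphere is present, so the union is just that shape — boundary = 22.32 mm; the cube at (1, 15) is present — its section is the full 19×8.5 rectangle (perimeter 55.00 mm); After the difference (first − rest): starting from the result so far, the 19×8.5 cube at (1, 15) misses the remaining region (no effect) — boundary = 22.32 mm. Overall, the cross-section is a single solid region. Total boundary length (outer) = 22.32 mm.

22.32 mm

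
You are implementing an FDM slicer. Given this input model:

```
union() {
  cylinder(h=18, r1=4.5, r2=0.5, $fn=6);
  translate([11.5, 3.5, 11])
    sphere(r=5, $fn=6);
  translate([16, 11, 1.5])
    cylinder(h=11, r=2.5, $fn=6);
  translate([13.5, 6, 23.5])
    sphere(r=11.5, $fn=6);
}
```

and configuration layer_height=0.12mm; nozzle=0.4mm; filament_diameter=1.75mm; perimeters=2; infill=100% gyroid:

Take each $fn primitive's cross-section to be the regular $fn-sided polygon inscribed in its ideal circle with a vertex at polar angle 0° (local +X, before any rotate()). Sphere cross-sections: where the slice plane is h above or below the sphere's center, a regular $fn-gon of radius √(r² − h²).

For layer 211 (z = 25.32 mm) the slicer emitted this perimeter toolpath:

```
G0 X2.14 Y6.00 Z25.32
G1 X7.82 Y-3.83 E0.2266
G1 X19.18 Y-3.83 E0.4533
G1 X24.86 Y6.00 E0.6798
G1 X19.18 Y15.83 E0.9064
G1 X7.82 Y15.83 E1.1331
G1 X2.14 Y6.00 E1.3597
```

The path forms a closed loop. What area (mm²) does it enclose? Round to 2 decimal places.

Apply the shoelace formula to the sequence of (X, Y) vertices; enclosed area = 335.01 mm².

335.01 mm²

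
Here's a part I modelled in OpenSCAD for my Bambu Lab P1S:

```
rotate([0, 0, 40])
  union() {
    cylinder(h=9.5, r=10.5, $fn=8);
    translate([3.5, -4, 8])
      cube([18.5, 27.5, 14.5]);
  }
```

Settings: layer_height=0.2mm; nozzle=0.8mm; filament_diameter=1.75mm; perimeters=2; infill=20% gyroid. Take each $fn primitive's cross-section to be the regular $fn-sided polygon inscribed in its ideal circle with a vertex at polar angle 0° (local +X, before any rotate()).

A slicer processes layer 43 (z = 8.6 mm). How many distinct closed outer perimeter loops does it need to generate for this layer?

1

At z = 8.6 mm: the r=10.5 cylinder gives a regular 8-gon of circumradius 10.5 (constant along its height); the 18.5×27.5 cube at (3.5, -4) contributes its full rectangle; Combining (union): the regions partially overlap (shared area 68.43 mm²), so overlapping operands fuse into one piece — 1 connected region; (rotated 40° about Z; rotation is an isometry so areas/perimeters/island counts are preserved). The result has 1 disconnected region.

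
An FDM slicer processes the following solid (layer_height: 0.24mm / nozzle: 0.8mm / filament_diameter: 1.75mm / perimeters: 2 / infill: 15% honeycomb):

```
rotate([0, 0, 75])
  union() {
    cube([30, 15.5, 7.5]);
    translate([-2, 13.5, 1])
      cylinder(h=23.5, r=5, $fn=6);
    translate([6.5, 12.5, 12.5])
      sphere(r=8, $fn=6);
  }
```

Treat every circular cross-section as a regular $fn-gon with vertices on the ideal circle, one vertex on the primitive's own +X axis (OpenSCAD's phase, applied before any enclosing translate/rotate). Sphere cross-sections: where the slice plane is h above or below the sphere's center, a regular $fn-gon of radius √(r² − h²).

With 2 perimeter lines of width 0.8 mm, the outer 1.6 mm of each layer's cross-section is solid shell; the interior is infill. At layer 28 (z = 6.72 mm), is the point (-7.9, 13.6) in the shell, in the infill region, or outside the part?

infill

At z = 6.72 mm: the 30×15.5 cube contributes its full rectangle; the r=5 cylinder at (-2, 13.5) gives a regular 6-gon of circumradius 5 (constant along its height); the r=8 sphere at (6.5, 12.5) slices to a regular 6-gon of circumradius 5.531 (√(r²−h²) with h=5.78 from center); Taking the union: the regions partially overlap (shared area 80.15 mm²), so overlapping operands fuse into one piece — 1 connected region; (whole slice rotated 75° about Z — lengths, areas and connectivity unchanged). Overall, the cross-section is a single solid region. Undo the 75° rotation: the query point maps to (11.092, 11.151) in the un-rotated model frame. The nearest boundary edge runs (10.30, 15.50)→(30.00, 15.50); distance from the point to it = 4.35 mm. The point is inside the cross-section and 4.35 mm from the nearest boundary — more than the 1.6 mm shell width (2 × 0.8), so it's in the infill interior.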